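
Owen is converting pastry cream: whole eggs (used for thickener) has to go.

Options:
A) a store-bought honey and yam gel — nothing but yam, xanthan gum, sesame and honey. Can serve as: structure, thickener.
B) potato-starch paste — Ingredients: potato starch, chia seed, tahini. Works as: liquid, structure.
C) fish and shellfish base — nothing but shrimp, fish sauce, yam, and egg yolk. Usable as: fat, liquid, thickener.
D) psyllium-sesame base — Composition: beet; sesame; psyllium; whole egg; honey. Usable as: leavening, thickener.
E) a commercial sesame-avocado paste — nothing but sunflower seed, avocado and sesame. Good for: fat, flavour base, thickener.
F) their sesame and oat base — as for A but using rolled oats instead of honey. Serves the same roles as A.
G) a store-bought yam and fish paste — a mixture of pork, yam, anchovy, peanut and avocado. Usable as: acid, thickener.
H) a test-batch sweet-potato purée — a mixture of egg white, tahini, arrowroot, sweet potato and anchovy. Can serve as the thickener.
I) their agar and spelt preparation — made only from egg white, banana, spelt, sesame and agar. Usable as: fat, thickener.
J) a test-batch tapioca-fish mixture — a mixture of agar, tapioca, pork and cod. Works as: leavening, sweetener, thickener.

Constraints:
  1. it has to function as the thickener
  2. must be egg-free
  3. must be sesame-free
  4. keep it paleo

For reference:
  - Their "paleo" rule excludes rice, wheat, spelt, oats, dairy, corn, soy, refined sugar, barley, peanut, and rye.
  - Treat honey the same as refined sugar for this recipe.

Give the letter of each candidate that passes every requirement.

J

A: has honey, so not paleo; has sesame, so not sesame-free — reject
B: not usable as a thickener; has tahini, so not sesame-free — no
C: has egg yolk, so not egg-free — out
D: has honey, so not paleo; has sesame, so not sesame-free (and 1 more) — no
E: has sesame, so not sesame-free — reject
F: has rolled oats, so not paleo; has sesame, so not sesame-free — reject
G: has peanut, so not paleo — no
H: has tahini, so not sesame-free; has egg white, so not egg-free — reject
I: has spelt, so not paleo; has sesame, so not sesame-free (and 1 more) — no
J: cod and pork etc. — none of it excluded — keep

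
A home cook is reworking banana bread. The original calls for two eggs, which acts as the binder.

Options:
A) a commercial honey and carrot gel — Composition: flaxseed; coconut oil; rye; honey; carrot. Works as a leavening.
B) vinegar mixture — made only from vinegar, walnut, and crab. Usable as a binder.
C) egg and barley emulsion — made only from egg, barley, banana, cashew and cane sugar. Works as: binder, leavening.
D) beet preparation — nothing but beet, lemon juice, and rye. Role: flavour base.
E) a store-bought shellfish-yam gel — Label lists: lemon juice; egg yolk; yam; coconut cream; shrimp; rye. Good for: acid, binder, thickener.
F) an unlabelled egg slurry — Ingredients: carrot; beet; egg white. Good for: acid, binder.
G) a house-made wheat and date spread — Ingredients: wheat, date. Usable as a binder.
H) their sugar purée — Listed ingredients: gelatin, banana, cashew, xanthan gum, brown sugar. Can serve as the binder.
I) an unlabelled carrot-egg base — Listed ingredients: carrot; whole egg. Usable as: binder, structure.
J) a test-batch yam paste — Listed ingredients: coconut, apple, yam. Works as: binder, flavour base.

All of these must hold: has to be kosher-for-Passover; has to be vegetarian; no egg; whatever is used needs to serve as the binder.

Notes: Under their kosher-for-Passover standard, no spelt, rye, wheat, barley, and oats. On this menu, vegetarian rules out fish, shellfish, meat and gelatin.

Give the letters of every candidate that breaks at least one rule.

A: not usable as a binder; has rye, so not kosher-for-Passover — no
B: has crab, so not vegetarian — out
C: has barley, so not kosher-for-Passover; has egg, so not egg-free — no
D: not usable as a binder; has rye, so not kosher-for-Passover — no
E: has rye, so not kosher-for-Passover; has shrimp, so not vegetarian (and 1 more) — out
F: has egg white, so not egg-free — out
G: has wheat, so not kosher-for-Passover — reject
H: has gelatin, so not vegetarian — out
I: has whole egg, so not egg-free — out
J: works as a binder, no egg, vegetarian — OK

A, B, C, D, E, F, G, H, I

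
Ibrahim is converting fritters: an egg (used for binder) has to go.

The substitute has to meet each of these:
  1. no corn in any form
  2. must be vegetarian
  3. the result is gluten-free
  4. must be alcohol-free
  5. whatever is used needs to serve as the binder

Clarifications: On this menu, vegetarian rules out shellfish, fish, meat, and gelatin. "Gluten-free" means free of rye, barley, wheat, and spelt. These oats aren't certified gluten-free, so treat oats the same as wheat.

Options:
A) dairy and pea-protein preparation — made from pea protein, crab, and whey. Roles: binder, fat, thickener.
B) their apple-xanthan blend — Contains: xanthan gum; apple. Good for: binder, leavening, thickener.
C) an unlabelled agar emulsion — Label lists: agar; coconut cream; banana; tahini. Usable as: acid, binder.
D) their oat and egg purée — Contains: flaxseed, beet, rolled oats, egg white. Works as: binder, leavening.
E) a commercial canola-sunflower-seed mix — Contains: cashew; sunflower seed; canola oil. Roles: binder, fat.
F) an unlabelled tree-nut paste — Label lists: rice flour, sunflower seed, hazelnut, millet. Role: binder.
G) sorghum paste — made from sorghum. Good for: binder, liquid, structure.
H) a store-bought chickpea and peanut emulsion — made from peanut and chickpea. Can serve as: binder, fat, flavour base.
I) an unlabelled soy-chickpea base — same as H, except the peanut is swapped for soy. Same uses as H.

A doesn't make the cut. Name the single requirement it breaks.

usable as a binder: satisfied
vegetarian: has crab — fails
gluten-free: satisfied
alcohol-free: satisfied
corn-free: satisfied

vegetarian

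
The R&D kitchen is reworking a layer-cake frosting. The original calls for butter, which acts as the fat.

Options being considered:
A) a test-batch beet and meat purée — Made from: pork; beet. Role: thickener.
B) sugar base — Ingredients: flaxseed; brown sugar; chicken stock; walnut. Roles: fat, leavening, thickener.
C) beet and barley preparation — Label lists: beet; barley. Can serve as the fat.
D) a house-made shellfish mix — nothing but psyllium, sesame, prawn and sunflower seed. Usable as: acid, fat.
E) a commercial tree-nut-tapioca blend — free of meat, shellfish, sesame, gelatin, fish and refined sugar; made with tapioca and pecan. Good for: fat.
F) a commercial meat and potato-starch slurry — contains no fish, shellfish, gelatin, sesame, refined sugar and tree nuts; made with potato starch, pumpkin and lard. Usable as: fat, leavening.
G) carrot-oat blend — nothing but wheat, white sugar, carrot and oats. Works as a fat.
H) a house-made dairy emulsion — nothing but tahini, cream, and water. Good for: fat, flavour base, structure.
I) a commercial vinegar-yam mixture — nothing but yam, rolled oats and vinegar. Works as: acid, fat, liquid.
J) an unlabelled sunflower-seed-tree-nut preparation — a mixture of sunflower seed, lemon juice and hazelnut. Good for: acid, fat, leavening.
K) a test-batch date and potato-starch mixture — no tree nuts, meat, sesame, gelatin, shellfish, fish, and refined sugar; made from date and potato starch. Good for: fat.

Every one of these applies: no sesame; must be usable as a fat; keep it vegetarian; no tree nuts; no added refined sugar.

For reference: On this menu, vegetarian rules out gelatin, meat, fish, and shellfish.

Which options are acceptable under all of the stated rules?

C, I, K

A: not usable as a fat; has pork, so not vegetarian — out
B: has chicken stock, so not vegetarian; has brown sugar, so not no-added-sugar (and 1 more) — out
C: all constraints satisfied — keep
D: has prawn, so not vegetarian; has sesame, so not sesame-free — reject
E: has pecan, so not tree-nut-free — no
F: has lard, so not vegetarian — no
G: has white sugar, so not no-added-sugar — no
H: has tahini, so not sesame-free — reject
I: works as a fat, no refined sugar, no sesame — OK
J: has hazelnut, so not tree-nut-free — no
K: all constraints satisfied — keep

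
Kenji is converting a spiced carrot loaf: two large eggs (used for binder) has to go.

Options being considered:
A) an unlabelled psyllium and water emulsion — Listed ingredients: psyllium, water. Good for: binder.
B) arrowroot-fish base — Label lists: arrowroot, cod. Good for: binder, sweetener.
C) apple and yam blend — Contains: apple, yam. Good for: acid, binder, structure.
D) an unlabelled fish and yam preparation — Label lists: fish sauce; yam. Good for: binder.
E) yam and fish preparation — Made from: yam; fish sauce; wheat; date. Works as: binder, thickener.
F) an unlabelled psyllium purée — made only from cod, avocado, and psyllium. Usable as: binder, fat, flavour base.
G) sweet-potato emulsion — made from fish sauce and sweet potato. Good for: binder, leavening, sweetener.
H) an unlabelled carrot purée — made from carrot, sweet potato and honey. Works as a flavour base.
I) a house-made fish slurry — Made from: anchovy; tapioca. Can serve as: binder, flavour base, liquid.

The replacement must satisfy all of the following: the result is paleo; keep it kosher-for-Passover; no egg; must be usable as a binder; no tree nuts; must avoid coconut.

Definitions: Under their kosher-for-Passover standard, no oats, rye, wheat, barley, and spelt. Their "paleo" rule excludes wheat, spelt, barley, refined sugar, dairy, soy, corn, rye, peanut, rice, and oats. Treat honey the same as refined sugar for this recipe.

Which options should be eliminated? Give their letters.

A: only psyllium and water; none excluded — valid
B: nothing on the exclusion list — valid
C: nothing on the exclusion list — OK
D: works as a binder, no tree nuts, no coconut — valid
E: has wheat, so not kosher-for-Passover; has wheat, so not paleo — out
F: every rule checks out — keep
G: all constraints satisfied — valid
H: not usable as a binder; has honey, so not paleo — out
I: every rule checks out — keep

E, H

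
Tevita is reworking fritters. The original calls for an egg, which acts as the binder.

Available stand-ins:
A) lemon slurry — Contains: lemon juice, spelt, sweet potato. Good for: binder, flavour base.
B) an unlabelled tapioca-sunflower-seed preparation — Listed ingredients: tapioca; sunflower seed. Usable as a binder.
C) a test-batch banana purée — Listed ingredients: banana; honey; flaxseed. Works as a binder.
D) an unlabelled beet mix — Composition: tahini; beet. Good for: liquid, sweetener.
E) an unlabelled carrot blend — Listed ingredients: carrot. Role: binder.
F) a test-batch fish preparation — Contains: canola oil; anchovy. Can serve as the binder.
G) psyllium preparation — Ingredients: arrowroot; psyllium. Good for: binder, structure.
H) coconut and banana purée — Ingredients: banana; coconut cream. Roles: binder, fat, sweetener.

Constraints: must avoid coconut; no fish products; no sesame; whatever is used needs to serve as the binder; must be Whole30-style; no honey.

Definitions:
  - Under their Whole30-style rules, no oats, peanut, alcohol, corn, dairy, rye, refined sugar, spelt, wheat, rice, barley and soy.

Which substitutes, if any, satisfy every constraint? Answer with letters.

B, E, G

A: has spelt, so not Whole30-style — out
B: only sunflower seed and tapioca; none excluded — valid
C: has honey, so not honey-free — reject
D: not usable as a binder; has tahini, so not sesame-free — out
E: no sesame, no honey — keep
F: has anchovy, so not fish-free — reject
G: no sesame, Whole30-style — valid
H: has coconut cream, so not coconut-free — out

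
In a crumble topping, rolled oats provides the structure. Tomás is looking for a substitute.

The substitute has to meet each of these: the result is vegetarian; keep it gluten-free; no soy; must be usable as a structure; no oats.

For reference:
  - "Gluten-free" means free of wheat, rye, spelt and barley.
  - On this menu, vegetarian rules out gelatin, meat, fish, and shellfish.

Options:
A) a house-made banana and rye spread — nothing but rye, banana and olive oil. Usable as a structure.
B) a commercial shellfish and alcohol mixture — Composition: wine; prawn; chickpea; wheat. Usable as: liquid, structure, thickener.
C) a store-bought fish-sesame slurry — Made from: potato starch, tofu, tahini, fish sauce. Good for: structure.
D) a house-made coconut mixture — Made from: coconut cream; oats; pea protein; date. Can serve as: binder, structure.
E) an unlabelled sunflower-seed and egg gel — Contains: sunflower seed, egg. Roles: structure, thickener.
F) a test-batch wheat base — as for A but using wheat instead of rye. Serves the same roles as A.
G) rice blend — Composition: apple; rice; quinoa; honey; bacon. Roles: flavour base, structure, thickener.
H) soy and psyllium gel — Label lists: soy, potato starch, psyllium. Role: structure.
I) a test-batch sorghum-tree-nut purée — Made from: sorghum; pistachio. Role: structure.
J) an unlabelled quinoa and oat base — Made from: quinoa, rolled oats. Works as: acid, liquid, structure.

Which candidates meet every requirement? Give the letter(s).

E, I

A: has rye, so not gluten-free — reject
B: has wheat, so not gluten-free; has prawn, so not vegetarian — out
C: has fish sauce, so not vegetarian; has tofu, so not soy-free — out
D: has oats, so not oat-free — out
E: every rule checks out — keep
F: has wheat, so not gluten-free — reject
G: has bacon, so not vegetarian — out
H: has soy, so not soy-free — reject
I: works as a structure, no soy, gluten-free — OK
J: has rolled oats, so not oat-free — no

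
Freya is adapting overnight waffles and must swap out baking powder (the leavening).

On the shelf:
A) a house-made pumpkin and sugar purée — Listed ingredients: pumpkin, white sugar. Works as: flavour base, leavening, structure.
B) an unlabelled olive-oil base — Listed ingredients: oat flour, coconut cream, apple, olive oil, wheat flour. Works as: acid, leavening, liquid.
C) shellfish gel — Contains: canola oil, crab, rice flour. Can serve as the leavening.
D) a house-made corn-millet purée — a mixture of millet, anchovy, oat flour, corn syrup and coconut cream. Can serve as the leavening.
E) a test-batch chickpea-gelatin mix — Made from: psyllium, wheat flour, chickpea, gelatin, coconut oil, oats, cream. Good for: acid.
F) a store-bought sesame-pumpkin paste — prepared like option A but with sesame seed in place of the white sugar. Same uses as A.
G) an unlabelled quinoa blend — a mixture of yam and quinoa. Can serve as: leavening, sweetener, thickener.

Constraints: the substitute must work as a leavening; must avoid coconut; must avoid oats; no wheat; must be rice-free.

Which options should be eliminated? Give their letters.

B, C, D, E

A: no oats, no coconut — valid
B: has oat flour, so not oat-free; has coconut cream, so not coconut-free (and 1 more) — no
C: has rice flour, so not rice-free — reject
D: has oat flour, so not oat-free; has coconut cream, so not coconut-free — out
E: not usable as a leavening; has oats, so not oat-free (and 2 more) — no
F: only sesame seed and pumpkin; none excluded — keep
G: works as a leavening, no rice, no wheat — OK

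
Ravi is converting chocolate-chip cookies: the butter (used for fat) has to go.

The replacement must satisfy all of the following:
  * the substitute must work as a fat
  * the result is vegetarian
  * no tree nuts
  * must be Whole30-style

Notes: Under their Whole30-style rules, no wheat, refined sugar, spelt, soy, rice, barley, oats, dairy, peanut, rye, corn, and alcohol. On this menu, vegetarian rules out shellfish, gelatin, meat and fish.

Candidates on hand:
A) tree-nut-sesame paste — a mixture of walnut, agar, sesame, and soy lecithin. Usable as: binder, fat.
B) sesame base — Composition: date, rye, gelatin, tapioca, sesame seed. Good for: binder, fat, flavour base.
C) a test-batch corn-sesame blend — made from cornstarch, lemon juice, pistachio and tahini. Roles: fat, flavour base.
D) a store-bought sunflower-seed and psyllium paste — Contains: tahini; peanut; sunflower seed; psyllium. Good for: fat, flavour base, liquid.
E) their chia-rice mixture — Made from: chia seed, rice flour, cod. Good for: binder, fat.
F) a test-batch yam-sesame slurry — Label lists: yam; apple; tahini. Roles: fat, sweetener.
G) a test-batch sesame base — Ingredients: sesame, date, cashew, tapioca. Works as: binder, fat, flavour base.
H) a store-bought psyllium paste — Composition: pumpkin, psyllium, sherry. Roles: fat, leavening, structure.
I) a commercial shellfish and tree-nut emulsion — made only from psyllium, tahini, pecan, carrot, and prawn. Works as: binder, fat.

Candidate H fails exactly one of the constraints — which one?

Whole30-style

usable as a fat: satisfied
Whole30-style: has sherry — fails
vegetarian: satisfied
tree-nut-free: satisfied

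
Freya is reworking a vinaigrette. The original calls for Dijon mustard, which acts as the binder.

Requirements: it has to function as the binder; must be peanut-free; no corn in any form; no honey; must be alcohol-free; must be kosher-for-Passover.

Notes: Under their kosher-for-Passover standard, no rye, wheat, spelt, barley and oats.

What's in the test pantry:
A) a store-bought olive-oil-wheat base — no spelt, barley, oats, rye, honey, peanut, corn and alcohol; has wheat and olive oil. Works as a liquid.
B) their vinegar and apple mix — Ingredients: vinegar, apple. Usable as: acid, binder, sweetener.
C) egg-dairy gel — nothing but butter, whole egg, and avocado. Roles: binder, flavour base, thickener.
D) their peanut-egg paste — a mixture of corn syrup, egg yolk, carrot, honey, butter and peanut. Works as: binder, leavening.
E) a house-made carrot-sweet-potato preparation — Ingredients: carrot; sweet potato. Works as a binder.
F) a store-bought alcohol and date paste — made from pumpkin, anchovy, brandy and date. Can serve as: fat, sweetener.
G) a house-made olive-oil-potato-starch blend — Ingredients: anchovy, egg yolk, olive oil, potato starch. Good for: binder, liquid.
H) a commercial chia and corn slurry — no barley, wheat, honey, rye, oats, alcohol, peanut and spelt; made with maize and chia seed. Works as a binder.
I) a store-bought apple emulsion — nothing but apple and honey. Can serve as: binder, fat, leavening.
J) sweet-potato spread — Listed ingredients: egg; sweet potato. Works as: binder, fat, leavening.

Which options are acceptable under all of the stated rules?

A: not usable as a binder; has wheat, so not kosher-for-Passover — no
B: all constraints satisfied — valid
C: nothing on the exclusion list — valid
D: has peanut, so not peanut-free; has corn syrup, so not corn-free (and 1 more) — out
E: all constraints satisfied — keep
F: not usable as a binder; has brandy, so not alcohol-free — out
G: all constraints satisfied — valid
H: has maize, so not corn-free — no
I: has honey, so not honey-free — no
J: all constraints satisfied — keep

B, C, E, G, J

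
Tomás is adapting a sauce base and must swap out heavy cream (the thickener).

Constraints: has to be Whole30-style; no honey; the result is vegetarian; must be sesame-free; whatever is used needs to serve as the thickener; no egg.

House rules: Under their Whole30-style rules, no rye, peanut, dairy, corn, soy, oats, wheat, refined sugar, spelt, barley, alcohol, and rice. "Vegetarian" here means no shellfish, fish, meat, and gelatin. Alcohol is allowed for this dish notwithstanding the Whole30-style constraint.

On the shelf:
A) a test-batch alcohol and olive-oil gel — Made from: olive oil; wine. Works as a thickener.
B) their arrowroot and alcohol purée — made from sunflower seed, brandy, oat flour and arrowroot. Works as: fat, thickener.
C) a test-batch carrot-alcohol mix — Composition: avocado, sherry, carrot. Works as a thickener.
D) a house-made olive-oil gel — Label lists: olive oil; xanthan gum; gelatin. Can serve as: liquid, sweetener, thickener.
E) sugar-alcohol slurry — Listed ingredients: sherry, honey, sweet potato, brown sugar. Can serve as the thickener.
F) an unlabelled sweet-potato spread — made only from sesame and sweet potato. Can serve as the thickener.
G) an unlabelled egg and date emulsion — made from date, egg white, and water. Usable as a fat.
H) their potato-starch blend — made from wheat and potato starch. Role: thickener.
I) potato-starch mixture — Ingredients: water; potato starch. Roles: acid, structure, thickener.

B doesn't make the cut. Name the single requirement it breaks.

usable as a thickener: satisfied
Whole30-style: has oat flour — fails
vegetarian: satisfied
honey-free: satisfied
sesame-free: satisfied
egg-free: satisfied

Whole30-style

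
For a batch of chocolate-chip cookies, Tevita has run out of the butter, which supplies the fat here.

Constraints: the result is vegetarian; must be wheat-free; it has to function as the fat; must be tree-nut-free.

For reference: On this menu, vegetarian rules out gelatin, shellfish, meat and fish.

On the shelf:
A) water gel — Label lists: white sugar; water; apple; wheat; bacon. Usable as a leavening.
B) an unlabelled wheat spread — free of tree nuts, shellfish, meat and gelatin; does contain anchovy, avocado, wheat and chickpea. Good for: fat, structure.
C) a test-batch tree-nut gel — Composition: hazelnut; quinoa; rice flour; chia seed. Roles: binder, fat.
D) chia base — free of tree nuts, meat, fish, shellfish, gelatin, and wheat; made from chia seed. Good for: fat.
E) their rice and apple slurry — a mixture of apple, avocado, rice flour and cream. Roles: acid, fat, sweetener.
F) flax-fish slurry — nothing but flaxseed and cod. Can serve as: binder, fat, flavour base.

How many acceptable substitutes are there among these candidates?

2

A: not usable as a fat; has bacon, so not vegetarian (and 1 more) — reject
B: has anchovy, so not vegetarian; has wheat, so not wheat-free — reject
C: has hazelnut, so not tree-nut-free — out
D: works as a fat, no tree nuts, vegetarian — keep
E: every rule checks out — keep
F: has cod, so not vegetarian — no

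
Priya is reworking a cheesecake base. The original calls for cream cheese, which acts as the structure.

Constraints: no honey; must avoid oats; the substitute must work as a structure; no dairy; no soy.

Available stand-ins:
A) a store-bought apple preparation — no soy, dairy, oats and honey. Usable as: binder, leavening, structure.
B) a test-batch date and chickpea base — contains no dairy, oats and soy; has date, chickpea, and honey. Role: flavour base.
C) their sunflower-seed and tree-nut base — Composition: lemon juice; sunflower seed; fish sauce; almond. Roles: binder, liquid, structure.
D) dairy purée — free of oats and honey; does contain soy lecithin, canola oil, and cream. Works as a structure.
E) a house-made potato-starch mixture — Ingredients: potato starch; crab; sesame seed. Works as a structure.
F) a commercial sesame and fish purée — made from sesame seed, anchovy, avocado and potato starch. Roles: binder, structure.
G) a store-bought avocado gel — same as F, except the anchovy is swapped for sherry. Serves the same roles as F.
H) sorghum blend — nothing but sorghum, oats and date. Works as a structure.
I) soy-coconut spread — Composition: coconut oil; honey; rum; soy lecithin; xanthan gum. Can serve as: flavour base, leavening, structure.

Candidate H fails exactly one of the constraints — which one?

usable as a structure: satisfied
honey-free: satisfied
dairy-free: satisfied
oat-free: has oats — fails
soy-free: satisfied

oat-free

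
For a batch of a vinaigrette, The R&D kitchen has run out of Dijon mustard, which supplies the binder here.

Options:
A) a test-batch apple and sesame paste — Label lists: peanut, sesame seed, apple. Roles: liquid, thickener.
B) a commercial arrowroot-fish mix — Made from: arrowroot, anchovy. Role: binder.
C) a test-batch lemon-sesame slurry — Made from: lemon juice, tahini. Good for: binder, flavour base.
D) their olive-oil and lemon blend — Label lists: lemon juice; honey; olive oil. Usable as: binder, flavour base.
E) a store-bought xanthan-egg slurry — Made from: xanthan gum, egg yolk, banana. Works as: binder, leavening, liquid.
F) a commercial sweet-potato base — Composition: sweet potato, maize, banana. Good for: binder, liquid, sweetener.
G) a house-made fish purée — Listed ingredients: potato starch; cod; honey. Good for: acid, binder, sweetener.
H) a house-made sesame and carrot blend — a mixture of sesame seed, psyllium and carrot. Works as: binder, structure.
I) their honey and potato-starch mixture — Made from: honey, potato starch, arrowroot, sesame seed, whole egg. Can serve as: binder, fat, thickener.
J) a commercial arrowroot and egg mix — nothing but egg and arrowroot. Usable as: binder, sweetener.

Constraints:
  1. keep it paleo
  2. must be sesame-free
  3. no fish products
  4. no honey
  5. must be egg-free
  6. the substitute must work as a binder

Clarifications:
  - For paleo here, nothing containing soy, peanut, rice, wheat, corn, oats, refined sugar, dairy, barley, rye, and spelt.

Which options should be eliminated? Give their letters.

A, B, C, D, E, F, G, H, I, J

A: not usable as a binder; has peanut, so not paleo (and 1 more) — reject
B: has anchovy, so not fish-free — out
C: has tahini, so not sesame-free — out
D: has honey, so not honey-free — no
E: has egg yolk, so not egg-free — reject
F: has maize, so not paleo — out
G: has cod, so not fish-free; has honey, so not honey-free — reject
H: has sesame seed, so not sesame-free — out
I: has sesame seed, so not sesame-free; has honey, so not honey-free (and 1 more) — reject
J: has egg, so not egg-free — out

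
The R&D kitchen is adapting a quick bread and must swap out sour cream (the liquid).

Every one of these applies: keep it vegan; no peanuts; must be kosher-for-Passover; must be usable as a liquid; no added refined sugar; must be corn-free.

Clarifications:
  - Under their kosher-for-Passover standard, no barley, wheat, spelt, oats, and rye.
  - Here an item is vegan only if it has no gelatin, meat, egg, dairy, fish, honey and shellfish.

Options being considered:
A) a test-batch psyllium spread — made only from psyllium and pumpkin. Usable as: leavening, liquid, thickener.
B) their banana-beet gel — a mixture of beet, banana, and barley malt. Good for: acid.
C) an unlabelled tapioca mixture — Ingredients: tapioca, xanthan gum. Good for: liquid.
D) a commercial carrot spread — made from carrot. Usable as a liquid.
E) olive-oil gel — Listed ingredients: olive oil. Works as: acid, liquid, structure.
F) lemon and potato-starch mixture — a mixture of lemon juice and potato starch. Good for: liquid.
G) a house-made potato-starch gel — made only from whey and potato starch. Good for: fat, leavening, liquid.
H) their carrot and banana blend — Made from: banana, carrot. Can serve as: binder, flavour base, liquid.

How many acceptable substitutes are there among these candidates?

6

A: all constraints satisfied — valid
B: not usable as a liquid; has barley malt, so not kosher-for-Passover — out
C: vegan, kosher-for-Passover — OK
D: every rule checks out — keep
E: works as a liquid, vegan, no peanut — keep
F: only potato starch and lemon juice; none excluded — valid
G: has whey, so not vegan — no
H: all constraints satisfied — OK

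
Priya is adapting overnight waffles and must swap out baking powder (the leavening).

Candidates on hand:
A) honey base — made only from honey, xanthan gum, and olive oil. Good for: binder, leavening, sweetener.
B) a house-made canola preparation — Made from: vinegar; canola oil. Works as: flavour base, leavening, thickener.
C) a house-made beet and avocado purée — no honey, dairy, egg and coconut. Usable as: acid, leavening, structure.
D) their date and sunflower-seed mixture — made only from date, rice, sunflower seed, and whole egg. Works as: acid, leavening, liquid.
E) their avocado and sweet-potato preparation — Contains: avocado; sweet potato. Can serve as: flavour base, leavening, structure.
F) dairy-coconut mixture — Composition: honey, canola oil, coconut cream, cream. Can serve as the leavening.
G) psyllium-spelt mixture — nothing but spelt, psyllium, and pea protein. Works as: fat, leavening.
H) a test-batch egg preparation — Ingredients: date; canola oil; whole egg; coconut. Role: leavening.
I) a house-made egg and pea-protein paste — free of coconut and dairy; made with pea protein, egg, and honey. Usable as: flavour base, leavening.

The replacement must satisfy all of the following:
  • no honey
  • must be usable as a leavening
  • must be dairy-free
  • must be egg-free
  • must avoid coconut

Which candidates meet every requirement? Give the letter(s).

B, C, E, G

A: has honey, so not honey-free — out
B: only vinegar and canola oil; none excluded — OK
C: no dairy, no honey — keep
D: has whole egg, so not egg-free — no
E: only avocado and sweet potato; none excluded — valid
F: has honey, so not honey-free; has cream, so not dairy-free (and 1 more) — out
G: no honey, no coconut — keep
H: has whole egg, so not egg-free; has coconut, so not coconut-free — reject
I: has honey, so not honey-free; has egg, so not egg-free — no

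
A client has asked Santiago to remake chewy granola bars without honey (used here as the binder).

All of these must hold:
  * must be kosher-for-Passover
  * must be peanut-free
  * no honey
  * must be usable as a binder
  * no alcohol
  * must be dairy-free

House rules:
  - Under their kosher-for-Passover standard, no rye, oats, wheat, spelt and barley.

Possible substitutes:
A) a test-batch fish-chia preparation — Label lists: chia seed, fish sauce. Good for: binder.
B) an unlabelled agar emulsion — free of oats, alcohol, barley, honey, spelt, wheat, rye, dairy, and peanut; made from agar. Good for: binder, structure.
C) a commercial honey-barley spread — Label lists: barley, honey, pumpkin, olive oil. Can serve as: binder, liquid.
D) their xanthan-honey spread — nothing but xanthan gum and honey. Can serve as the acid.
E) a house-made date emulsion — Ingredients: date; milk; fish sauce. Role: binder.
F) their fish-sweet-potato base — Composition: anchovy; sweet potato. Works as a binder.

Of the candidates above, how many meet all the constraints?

A: nothing on the exclusion list — OK
B: works as a binder, no dairy, no honey — valid
C: has barley, so not kosher-for-Passover; has honey, so not honey-free — out
D: not usable as a binder; has honey, so not honey-free — reject
E: has milk, so not dairy-free — reject
F: only anchovy and sweet potato; none excluded — OK

3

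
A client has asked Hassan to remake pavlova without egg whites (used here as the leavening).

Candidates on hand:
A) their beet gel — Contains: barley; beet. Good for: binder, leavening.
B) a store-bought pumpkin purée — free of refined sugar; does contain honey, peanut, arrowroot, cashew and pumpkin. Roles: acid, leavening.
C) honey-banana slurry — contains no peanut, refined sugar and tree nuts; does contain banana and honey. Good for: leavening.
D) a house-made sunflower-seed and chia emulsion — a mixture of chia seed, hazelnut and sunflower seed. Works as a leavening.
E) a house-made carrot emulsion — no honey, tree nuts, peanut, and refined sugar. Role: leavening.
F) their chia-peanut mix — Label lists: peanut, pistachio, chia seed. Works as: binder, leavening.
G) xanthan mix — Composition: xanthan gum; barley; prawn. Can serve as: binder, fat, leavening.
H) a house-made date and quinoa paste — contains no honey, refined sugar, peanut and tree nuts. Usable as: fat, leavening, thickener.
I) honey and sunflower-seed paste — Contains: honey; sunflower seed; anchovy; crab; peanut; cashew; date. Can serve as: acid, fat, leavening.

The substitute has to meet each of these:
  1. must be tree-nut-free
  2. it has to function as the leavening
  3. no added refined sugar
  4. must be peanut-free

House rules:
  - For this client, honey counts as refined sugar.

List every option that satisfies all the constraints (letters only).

A, E, G, H

A: only barley and beet; none excluded — OK
B: has peanut, so not peanut-free; has honey, so not no-added-sugar (and 1 more) — no
C: has honey, so not no-added-sugar — out
D: has hazelnut, so not tree-nut-free — out
E: works as a leavening, no peanut, no tree nuts — OK
F: has peanut, so not peanut-free; has pistachio, so not tree-nut-free — out
G: only barley, prawn and xanthan gum; none excluded — OK
H: works as a leavening, no peanut, no-added-sugar — valid
I: has peanut, so not peanut-free; has honey, so not no-added-sugar (and 1 more) — out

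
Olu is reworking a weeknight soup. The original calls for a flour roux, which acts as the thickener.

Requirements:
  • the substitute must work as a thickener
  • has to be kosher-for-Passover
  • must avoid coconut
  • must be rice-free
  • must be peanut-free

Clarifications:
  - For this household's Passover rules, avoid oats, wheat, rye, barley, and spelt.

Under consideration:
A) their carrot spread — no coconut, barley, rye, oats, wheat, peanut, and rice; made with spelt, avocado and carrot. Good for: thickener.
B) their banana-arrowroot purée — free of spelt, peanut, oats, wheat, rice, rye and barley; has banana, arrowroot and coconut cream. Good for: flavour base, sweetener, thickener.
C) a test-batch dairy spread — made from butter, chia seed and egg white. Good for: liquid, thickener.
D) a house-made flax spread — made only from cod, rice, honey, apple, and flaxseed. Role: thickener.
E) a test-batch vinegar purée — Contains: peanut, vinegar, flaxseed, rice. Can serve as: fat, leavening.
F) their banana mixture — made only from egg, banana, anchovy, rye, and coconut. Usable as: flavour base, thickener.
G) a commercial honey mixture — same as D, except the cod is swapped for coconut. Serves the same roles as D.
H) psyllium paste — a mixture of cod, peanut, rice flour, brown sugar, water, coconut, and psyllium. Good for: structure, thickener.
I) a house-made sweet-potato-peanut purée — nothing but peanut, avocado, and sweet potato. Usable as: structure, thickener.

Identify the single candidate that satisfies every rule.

A: has spelt, so not kosher-for-Passover — out
B: has coconut cream, so not coconut-free — no
C: all constraints satisfied — keep
D: has rice, so not rice-free — out
E: not usable as a thickener; has rice, so not rice-free (and 1 more) — reject
F: has rye, so not kosher-for-Passover; has coconut, so not coconut-free — reject
G: has coconut, so not coconut-free; has rice, so not rice-free — out
H: has coconut, so not coconut-free; has rice flour, so not rice-free (and 1 more) — out
I: has peanut, so not peanut-free — reject

C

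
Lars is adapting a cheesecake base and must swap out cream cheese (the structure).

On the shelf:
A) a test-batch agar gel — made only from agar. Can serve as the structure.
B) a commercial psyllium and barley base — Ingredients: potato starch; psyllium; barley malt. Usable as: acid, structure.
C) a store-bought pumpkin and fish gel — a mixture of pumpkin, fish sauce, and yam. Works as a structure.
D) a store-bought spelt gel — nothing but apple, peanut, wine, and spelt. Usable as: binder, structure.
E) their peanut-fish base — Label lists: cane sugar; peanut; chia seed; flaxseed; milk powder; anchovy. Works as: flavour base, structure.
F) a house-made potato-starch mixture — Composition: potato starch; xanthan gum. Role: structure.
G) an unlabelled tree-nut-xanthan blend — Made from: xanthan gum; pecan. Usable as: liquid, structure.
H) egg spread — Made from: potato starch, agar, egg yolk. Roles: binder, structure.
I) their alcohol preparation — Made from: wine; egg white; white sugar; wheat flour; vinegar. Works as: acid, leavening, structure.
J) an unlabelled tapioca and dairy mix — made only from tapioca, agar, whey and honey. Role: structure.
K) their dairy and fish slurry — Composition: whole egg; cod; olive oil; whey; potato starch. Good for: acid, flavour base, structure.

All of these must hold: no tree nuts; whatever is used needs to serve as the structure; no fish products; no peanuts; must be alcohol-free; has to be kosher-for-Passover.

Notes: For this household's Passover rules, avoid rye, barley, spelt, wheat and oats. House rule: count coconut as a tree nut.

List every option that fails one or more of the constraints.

A: works as a structure, no alcohol, no peanut — keep
B: has barley malt, so not kosher-for-Passover — reject
C: has fish sauce, so not fish-free — out
D: has spelt, so not kosher-for-Passover; has wine, so not alcohol-free (and 1 more) — no
E: has anchovy, so not fish-free; has peanut, so not peanut-free — reject
F: works as a structure, kosher-for-Passover, no alcohol — valid
G: has pecan, so not tree-nut-free — reject
H: only egg yolk, potato starch and agar; none excluded — OK
I: has wheat flour, so not kosher-for-Passover; has wine, so not alcohol-free — out
J: whey and honey etc. — none of it excluded — OK
K: has cod, so not fish-free — reject

B, C, D, E, G, I, K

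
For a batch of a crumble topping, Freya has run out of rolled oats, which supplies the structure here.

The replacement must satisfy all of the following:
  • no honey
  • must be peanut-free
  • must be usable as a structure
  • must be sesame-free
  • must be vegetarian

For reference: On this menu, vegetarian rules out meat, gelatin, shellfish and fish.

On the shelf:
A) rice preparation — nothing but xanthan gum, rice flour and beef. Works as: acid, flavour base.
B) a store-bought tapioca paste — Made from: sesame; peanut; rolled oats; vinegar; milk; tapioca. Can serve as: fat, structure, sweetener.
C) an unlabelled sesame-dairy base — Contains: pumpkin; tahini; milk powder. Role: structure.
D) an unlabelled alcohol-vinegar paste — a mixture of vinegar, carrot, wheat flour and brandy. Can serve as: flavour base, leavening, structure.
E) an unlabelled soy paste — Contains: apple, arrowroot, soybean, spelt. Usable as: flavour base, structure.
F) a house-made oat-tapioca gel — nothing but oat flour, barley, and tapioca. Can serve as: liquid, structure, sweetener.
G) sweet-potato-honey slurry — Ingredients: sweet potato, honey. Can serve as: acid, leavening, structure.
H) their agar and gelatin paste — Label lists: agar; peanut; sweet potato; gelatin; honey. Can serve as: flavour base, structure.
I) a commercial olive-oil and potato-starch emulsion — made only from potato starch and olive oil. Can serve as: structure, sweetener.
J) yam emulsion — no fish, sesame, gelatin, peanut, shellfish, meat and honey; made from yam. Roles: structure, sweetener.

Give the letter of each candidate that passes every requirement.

D, E, F, I, J

A: not usable as a structure; has beef, so not vegetarian — reject
B: has peanut, so not peanut-free; has sesame, so not sesame-free — reject
C: has tahini, so not sesame-free — reject
D: works as a structure, no peanut, no honey — valid
E: no honey, vegetarian — OK
F: all constraints satisfied — valid
G: has honey, so not honey-free — out
H: has gelatin, so not vegetarian; has peanut, so not peanut-free (and 1 more) — out
I: only olive oil and potato starch; none excluded — valid
J: every rule checks out — valid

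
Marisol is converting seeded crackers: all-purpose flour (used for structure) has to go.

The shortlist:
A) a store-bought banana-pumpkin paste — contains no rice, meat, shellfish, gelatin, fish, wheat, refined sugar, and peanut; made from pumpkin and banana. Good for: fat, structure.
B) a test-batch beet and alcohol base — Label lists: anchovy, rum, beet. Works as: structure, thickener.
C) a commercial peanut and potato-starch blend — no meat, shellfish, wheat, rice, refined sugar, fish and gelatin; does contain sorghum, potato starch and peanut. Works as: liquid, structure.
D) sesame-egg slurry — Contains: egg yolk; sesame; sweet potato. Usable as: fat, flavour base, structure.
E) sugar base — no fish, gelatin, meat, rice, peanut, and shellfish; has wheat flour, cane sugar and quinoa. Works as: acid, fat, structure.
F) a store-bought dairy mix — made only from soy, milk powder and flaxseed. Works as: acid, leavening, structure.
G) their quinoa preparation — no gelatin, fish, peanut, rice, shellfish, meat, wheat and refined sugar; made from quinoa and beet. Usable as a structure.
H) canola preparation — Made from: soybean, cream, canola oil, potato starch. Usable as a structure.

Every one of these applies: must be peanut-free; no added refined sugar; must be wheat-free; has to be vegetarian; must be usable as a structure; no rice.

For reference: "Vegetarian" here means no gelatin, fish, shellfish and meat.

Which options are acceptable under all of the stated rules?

A, D, F, G, H

A: works as a structure, no rice, vegetarian — keep
B: has anchovy, so not vegetarian — out
C: has peanut, so not peanut-free — reject
D: only egg yolk, sesame, and sweet potato; none excluded — keep
E: has cane sugar, so not no-added-sugar; has wheat flour, so not wheat-free — no
F: no peanut, vegetarian — OK
G: works as a structure, no refined sugar, vegetarian — keep
H: no peanut, no refined sugar — valid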